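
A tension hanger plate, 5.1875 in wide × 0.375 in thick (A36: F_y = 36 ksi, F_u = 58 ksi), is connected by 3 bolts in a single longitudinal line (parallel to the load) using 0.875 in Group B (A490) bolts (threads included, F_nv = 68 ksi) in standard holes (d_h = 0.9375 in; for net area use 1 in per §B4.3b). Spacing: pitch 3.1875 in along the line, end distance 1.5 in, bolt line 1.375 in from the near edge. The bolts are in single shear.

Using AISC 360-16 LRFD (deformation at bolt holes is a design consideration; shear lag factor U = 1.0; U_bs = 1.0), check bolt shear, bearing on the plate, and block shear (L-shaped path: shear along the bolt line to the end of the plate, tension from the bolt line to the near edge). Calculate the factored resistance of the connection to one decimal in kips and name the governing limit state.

Bolt shear: A_b = π(0.875)²/4 = 0.60132 in². φR_n = 0.75 × 68 × 0.60132 × 3 × 1 = 92.0 kips.
Bearing (0.375 in plate, F_u = 58 ksi): end bolts L_c = 1.5 − 0.9375/2 = 1.03125, R_n = min(1.2×1.03125×0.375×58, 2.4×0.875×0.375×58) = 26.916 kips/bolt; interior L_c = 3.1875 − 0.9375 = 2.25, R_n = 45.675 kips/bolt. φR_n = 0.75 × (1×26.916 + 2×45.675) = 88.7 kips.
Block shear: shear path 1×[1.5+2×3.1875] = 1×7.875 in, A_gv = 2.9531, A_nv = 1×(7.875 − 2.5×1)×0.375 = 2.0156 in²; tension to near edge: (1.375 − 0.5×1)×0.375 = 0.32813 in². R_n = min(0.6×58×2.0156, 0.6×36×2.9531) + 1.0×58×0.32813 = min(70.143, 63.787) + 19.032 = 82.819 kips. φR_n = 0.75 × 82.819 = 62.1 kips.
Governing: min(92.0, 88.7, 62.1) = 62.1 kips → block shear.

62.1 kips (block shear governs)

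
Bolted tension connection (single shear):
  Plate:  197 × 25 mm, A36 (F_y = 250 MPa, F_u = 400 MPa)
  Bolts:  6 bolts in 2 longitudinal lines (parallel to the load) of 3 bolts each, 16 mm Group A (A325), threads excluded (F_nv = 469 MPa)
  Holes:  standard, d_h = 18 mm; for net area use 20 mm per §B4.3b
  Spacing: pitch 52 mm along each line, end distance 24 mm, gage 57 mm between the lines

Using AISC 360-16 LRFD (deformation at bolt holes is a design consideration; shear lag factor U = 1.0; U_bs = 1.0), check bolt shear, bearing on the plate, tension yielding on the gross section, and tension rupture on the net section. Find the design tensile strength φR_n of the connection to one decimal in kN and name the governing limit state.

Bolt shear: A_b = π(16)²/4 = 201.06 mm². φR_n = 0.75 × 469 × 201.06 × 6 × 1 = 424.3 kN.
Bearing (25 mm plate, F_u = 400 MPa): end bolts L_c = 24 − 18/2 = 15, R_n = min(1.2×15×25×400, 2.4×16×25×400) = 180 kN/bolt; interior L_c = 52 − 18 = 34, R_n = 384 kN/bolt. φR_n = 0.75 × (2×180 + 4×384) = 1422.0 kN.
Tension yield (gross): A_g = 197×25 = 4925 mm². φR_n = 0.90 × 250 × 4925 = 1108.1 kN.
Tension rupture (net): A_n = (197 − 2×20)×25 = 3925 mm² (U = 1.0, A_e = A_n). φR_n = 0.75 × 400 × 3925 = 1177.5 kN.
Governing: min(424.3, 1422.0, 1108.1, 1177.5) = 424.3 kN → bolt shear.

424.3 kN (bolt shear governs)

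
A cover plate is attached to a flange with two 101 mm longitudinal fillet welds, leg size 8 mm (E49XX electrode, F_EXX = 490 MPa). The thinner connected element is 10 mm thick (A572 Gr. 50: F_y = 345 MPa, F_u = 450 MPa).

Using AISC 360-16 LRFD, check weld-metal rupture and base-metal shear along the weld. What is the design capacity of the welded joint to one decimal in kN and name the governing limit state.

251.9 kN (weld metal governs)

Weld metal: throat = 0.707×8 = 5.656 mm, L = 2×101 = 202 mm. φR_n = 0.75 × 0.6 × 490 × 5.656 × 202 = 251.9 kN.
Base metal shear (10 mm plate): yield φR_n = 1.0×0.6×345×10×202 = 418.1 kN; rupture φR_n = 0.75×0.6×450×10×202 = 409.1 kN; take 409.1 kN (rupture).
Governing: min(251.9, 409.1) = 251.9 kN → weld metal.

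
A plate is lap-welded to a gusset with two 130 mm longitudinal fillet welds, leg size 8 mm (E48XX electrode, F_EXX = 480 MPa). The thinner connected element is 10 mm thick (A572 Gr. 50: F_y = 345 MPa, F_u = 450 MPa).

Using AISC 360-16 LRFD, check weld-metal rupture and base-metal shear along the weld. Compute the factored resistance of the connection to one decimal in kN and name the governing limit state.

Weld metal: throat = 0.707×8 = 5.656 mm, L = 2×130 = 260 mm. φR_n = 0.75 × 0.6 × 480 × 5.656 × 260 = 317.6 kN.
Base metal shear (10 mm plate): yield φR_n = 1.0×0.6×345×10×260 = 538.2 kN; rupture φR_n = 0.75×0.6×450×10×260 = 526.5 kN; take 526.5 kN (rupture).
Governing: min(317.6, 526.5) = 317.6 kN → weld metal.

317.6 kN (weld metal governs)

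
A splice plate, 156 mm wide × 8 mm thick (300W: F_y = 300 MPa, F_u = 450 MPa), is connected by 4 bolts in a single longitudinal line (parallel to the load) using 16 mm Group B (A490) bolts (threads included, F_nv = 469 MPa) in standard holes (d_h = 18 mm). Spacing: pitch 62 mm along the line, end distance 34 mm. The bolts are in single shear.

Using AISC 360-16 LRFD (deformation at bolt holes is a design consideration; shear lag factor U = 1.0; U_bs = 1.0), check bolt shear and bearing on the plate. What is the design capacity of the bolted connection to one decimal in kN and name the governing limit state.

282.9 kN (bolt shear governs)

Bolt shear: A_b = π(16)²/4 = 201.06 mm². φR_n = 0.75 × 469 × 201.06 × 4 × 1 = 282.9 kN.
Bearing (8 mm plate, F_u = 450 MPa): end bolts L_c = 34 − 18/2 = 25, R_n = min(1.2×25×8×450, 2.4×16×8×450) = 108 kN/bolt; interior L_c = 62 − 18 = 44, R_n = 138.24 kN/bolt. φR_n = 0.75 × (1×108 + 3×138.24) = 392.0 kN.
Governing: min(282.9, 392.0) = 282.9 kN → bolt shear.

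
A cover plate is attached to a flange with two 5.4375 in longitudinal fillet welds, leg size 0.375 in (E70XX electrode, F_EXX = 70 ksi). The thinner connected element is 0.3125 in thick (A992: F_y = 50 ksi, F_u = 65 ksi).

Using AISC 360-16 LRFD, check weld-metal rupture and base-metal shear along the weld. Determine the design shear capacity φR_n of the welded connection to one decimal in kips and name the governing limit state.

Weld metal: throat = 0.707×0.375 = 0.26513 in, L = 2×5.4375 = 10.875 in. φR_n = 0.75 × 0.6 × 70 × 0.26513 × 10.875 = 90.8 kips.
Base metal shear (0.3125 in plate): yield φR_n = 1.0×0.6×50×0.3125×10.875 = 102.0 kips; rupture φR_n = 0.75×0.6×65×0.3125×10.875 = 99.4 kips; take 99.4 kips (rupture).
Governing: min(90.8, 99.4) = 90.8 kips → weld metal.

90.8 kips (weld metal governs)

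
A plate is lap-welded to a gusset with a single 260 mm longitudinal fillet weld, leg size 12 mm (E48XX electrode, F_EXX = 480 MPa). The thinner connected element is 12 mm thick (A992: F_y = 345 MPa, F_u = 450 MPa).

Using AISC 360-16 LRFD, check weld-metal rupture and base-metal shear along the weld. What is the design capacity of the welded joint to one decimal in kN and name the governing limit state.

Weld metal: throat = 0.707×12 = 8.484 mm, L = 260 mm. φR_n = 0.75 × 0.6 × 480 × 8.484 × 260 = 476.5 kN.
Base metal shear (12 mm plate): yield φR_n = 1.0×0.6×345×12×260 = 645.8 kN; rupture φR_n = 0.75×0.6×450×12×260 = 631.8 kN; take 631.8 kN (rupture).
Governing: min(476.5, 631.8) = 476.5 kN → weld metal.

476.5 kN (weld metal governs)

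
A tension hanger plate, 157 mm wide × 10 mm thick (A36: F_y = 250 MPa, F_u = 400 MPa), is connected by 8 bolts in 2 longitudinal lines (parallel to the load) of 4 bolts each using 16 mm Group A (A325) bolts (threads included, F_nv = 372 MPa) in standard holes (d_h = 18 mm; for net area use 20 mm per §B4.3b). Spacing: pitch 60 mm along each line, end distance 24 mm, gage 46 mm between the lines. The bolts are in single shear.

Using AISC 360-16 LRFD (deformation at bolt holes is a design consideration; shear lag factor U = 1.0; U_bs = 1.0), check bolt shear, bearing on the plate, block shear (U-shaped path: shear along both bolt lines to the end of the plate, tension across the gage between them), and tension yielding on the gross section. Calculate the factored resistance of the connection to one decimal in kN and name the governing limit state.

353.3 kN (gross-section yield governs)

Bolt shear: A_b = π(16)²/4 = 201.06 mm². φR_n = 0.75 × 372 × 201.06 × 8 × 1 = 448.8 kN.
Bearing (10 mm plate, F_u = 400 MPa): end bolts L_c = 24 − 18/2 = 15, R_n = min(1.2×15×10×400, 2.4×16×10×400) = 72 kN/bolt; interior L_c = 60 − 18 = 42, R_n = 153.6 kN/bolt. φR_n = 0.75 × (2×72 + 6×153.6) = 799.2 kN.
Block shear: shear path 2×[24+3×60] = 2×204 mm, A_gv = 4080, A_nv = 2×(204 − 3.5×20)×10 = 2680 mm²; tension across gage: (46 − 1×20)×10 = 260 mm². R_n = min(0.6×400×2680, 0.6×250×4080) + 1.0×400×260 = min(643.2, 612) + 104 = 716 kN. φR_n = 0.75 × 716 = 537.0 kN.
Tension yield (gross): A_g = 157×10 = 1570 mm². φR_n = 0.90 × 250 × 1570 = 353.3 kN.
Governing: min(448.8, 799.2, 537.0, 353.3) = 353.3 kN → gross-section yield.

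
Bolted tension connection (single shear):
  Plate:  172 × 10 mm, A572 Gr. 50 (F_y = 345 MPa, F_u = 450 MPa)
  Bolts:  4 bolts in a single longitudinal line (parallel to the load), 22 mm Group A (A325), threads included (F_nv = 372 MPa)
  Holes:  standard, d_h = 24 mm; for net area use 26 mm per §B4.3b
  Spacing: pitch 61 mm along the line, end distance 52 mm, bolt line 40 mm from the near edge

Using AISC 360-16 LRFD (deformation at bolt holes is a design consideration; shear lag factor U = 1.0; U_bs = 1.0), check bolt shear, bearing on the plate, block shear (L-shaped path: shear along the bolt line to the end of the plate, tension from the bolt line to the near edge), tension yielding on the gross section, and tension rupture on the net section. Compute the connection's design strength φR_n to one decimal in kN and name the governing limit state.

382.7 kN (block shear governs)

Bolt shear: A_b = π(22)²/4 = 380.13 mm². φR_n = 0.75 × 372 × 380.13 × 4 × 1 = 424.2 kN.
Bearing (10 mm plate, F_u = 450 MPa): end bolts L_c = 52 − 24/2 = 40, R_n = min(1.2×40×10×450, 2.4×22×10×450) = 216 kN/bolt; interior L_c = 61 − 24 = 37, R_n = 199.8 kN/bolt. φR_n = 0.75 × (1×216 + 3×199.8) = 611.6 kN.
Block shear: shear path 1×[52+3×61] = 1×235 mm, A_gv = 2350, A_nv = 1×(235 − 3.5×26)×10 = 1440 mm²; tension to near edge: (40 − 0.5×26)×10 = 270 mm². R_n = min(0.6×450×1440, 0.6×345×2350) + 1.0×450×270 = min(388.8, 486.45) + 121.5 = 510.3 kN. φR_n = 0.75 × 510.3 = 382.7 kN.
Tension yield (gross): A_g = 172×10 = 1720 mm². φR_n = 0.90 × 345 × 1720 = 534.1 kN.
Tension rupture (net): A_n = (172 − 1×26)×10 = 1460 mm² (U = 1.0, A_e = A_n). φR_n = 0.75 × 450 × 1460 = 492.8 kN.
Governing: min(424.2, 611.6, 382.7, 534.1, 492.8) = 382.7 kN → block shear.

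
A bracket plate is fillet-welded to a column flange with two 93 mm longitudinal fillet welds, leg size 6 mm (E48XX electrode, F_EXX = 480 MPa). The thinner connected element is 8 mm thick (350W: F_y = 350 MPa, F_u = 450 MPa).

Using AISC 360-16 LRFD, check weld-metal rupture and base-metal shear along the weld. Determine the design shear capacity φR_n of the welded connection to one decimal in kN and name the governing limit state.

Weld metal: throat = 0.707×6 = 4.242 mm, L = 2×93 = 186 mm. φR_n = 0.75 × 0.6 × 480 × 4.242 × 186 = 170.4 kN.
Base metal shear (8 mm plate): yield φR_n = 1.0×0.6×350×8×186 = 312.5 kN; rupture φR_n = 0.75×0.6×450×8×186 = 301.3 kN; take 301.3 kN (rupture).
Governing: min(170.4, 301.3) = 170.4 kN → weld metal.

170.4 kN (weld metal governs)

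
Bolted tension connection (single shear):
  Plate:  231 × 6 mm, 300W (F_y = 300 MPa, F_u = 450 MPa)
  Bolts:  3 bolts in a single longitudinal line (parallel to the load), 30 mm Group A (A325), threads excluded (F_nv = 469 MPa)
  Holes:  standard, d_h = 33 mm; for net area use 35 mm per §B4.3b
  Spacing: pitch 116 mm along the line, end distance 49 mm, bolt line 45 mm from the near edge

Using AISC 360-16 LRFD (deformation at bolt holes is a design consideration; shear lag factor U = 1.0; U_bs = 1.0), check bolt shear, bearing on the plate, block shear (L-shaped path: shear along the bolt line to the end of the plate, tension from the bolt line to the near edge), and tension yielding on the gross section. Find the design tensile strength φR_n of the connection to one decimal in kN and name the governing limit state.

283.3 kN (block shear governs)

Bolt shear: A_b = π(30)²/4 = 706.86 mm². φR_n = 0.75 × 469 × 706.86 × 3 × 1 = 745.9 kN.
Bearing (6 mm plate, F_u = 450 MPa): end bolts L_c = 49 − 33/2 = 32.5, R_n = min(1.2×32.5×6×450, 2.4×30×6×450) = 105.3 kN/bolt; interior L_c = 116 − 33 = 83, R_n = 194.4 kN/bolt. φR_n = 0.75 × (1×105.3 + 2×194.4) = 370.6 kN.
Block shear: shear path 1×[49+2×116] = 1×281 mm, A_gv = 1686, A_nv = 1×(281 − 2.5×35)×6 = 1161 mm²; tension to near edge: (45 − 0.5×35)×6 = 165 mm². R_n = min(0.6×450×1161, 0.6×300×1686) + 1.0×450×165 = min(313.47, 303.48) + 74.25 = 377.73 kN. φR_n = 0.75 × 377.73 = 283.3 kN.
Tension yield (gross): A_g = 231×6 = 1386 mm². φR_n = 0.90 × 300 × 1386 = 374.2 kN.
Governing: min(745.9, 370.6, 283.3, 374.2) = 283.3 kN → block shear.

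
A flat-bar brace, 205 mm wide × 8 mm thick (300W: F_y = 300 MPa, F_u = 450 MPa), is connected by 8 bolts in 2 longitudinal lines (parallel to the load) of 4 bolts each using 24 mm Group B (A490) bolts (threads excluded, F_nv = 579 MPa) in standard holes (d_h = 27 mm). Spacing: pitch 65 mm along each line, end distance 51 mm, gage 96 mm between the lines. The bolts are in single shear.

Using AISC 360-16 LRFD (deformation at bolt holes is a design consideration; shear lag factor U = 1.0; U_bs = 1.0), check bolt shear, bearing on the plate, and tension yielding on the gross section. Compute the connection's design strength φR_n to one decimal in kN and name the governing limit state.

442.8 kN (gross-section yield governs)

Bolt shear: A_b = π(24)²/4 = 452.39 mm². φR_n = 0.75 × 579 × 452.39 × 8 × 1 = 1571.6 kN.
Bearing (8 mm plate, F_u = 450 MPa): end bolts L_c = 51 − 27/2 = 37.5, R_n = min(1.2×37.5×8×450, 2.4×24×8×450) = 162 kN/bolt; interior L_c = 65 − 27 = 38, R_n = 164.16 kN/bolt. φR_n = 0.75 × (2×162 + 6×164.16) = 981.7 kN.
Tension yield (gross): A_g = 205×8 = 1640 mm². φR_n = 0.90 × 300 × 1640 = 442.8 kN.
Governing: min(1571.6, 981.7, 442.8) = 442.8 kN → gross-section yield.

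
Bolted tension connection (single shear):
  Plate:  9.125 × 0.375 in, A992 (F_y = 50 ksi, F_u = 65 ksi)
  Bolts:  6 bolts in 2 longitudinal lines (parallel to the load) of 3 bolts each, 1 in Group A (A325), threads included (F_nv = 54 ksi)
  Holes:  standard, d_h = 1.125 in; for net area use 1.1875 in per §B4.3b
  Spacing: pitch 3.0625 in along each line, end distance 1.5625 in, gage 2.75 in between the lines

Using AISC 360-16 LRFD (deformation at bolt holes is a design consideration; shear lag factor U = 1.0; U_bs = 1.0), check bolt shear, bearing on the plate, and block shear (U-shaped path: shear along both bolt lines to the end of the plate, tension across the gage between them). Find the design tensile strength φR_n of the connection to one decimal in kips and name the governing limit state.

Bolt shear: A_b = π(1)²/4 = 0.7854 in². φR_n = 0.75 × 54 × 0.7854 × 6 × 1 = 190.9 kips.
Bearing (0.375 in plate, F_u = 65 ksi): end bolts L_c = 1.5625 − 1.125/2 = 1, R_n = min(1.2×1×0.375×65, 2.4×1×0.375×65) = 29.25 kips/bolt; interior L_c = 3.0625 − 1.125 = 1.9375, R_n = 56.672 kips/bolt. φR_n = 0.75 × (2×29.25 + 4×56.672) = 213.9 kips.
Block shear: shear path 2×[1.5625+2×3.0625] = 2×7.6875 in, A_gv = 5.7656, A_nv = 2×(7.6875 − 2.5×1.1875)×0.375 = 3.5391 in²; tension across gage: (2.75 − 1×1.1875)×0.375 = 0.58594 in². R_n = min(0.6×65×3.5391, 0.6×50×5.7656) + 1.0×65×0.58594 = min(138.02, 172.97) + 38.086 = 176.11 kips. φR_n = 0.75 × 176.11 = 132.1 kips.
Governing: min(190.9, 213.9, 132.1) = 132.1 kips → block shear.

132.1 kips (block shear governs)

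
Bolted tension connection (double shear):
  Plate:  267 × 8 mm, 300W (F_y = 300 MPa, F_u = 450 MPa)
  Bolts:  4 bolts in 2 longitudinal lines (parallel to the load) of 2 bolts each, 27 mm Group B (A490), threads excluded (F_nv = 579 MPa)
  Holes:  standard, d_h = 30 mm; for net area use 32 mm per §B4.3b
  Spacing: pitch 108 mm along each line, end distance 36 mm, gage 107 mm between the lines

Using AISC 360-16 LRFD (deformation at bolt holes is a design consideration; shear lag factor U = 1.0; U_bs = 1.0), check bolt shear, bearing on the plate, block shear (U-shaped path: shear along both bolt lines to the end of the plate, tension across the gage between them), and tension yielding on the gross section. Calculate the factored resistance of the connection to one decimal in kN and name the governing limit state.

486.0 kN (bearing governs)

Bolt shear: A_b = π(27)²/4 = 572.56 mm². φR_n = 0.75 × 579 × 572.56 × 4 × 2 = 1989.1 kN.
Bearing (8 mm plate, F_u = 450 MPa): end bolts L_c = 36 − 30/2 = 21, R_n = min(1.2×21×8×450, 2.4×27×8×450) = 90.72 kN/bolt; interior L_c = 108 − 30 = 78, R_n = 233.28 kN/bolt. φR_n = 0.75 × (2×90.72 + 2×233.28) = 486.0 kN.
Block shear: shear path 2×[36+1×108] = 2×144 mm, A_gv = 2304, A_nv = 2×(144 − 1.5×32)×8 = 1536 mm²; tension across gage: (107 − 1×32)×8 = 600 mm². R_n = min(0.6×450×1536, 0.6×300×2304) + 1.0×450×600 = min(414.72, 414.72) + 270 = 684.72 kN. φR_n = 0.75 × 684.72 = 513.5 kN.
Tension yield (gross): A_g = 267×8 = 2136 mm². φR_n = 0.90 × 300 × 2136 = 576.7 kN.
Governing: min(1989.1, 486.0, 513.5, 576.7) = 486.0 kN → bearing.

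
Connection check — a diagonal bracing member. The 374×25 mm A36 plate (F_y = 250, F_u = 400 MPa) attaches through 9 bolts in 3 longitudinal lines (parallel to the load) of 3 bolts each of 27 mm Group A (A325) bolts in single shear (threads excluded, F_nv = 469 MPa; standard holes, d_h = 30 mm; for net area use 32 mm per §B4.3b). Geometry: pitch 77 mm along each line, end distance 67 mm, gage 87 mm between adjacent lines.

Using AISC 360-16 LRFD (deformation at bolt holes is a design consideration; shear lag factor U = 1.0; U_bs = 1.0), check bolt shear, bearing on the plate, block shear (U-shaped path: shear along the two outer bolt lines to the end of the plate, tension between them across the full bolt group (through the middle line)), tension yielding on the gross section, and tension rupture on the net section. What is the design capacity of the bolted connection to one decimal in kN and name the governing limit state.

Bolt shear: A_b = π(27)²/4 = 572.56 mm². φR_n = 0.75 × 469 × 572.56 × 9 × 1 = 1812.6 kN.
Bearing (25 mm plate, F_u = 400 MPa): end bolts L_c = 67 − 30/2 = 52, R_n = min(1.2×52×25×400, 2.4×27×25×400) = 624 kN/bolt; interior L_c = 77 − 30 = 47, R_n = 564 kN/bolt. φR_n = 0.75 × (3×624 + 6×564) = 3942.0 kN.
Block shear: shear path 2×[67+2×77] = 2×221 mm, A_gv = 11050, A_nv = 2×(221 − 2.5×32)×25 = 7050 mm²; tension across gage: (174 − 2×32)×25 = 2750 mm². R_n = min(0.6×400×7050, 0.6×250×11050) + 1.0×400×2750 = min(1692, 1657.5) + 1100 = 2757.5 kN. φR_n = 0.75 × 2757.5 = 2068.1 kN.
Tension yield (gross): A_g = 374×25 = 9350 mm². φR_n = 0.90 × 250 × 9350 = 2103.8 kN.
Tension rupture (net): A_n = (374 − 3×32)×25 = 6950 mm² (U = 1.0, A_e = A_n). φR_n = 0.75 × 400 × 6950 = 2085.0 kN.
Governing: min(1812.6, 3942.0, 2068.1, 2103.8, 2085.0) = 1812.6 kN → bolt shear.

1812.6 kN (bolt shear governs)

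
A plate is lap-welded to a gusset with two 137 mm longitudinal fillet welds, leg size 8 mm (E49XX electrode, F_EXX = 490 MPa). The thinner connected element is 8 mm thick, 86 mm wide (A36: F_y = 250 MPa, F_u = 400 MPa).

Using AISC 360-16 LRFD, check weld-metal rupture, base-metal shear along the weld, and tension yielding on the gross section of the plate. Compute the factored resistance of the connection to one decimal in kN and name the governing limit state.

154.8 kN (gross-section yield governs)

Weld metal: throat = 0.707×8 = 5.656 mm, L = 2×137 = 274 mm. φR_n = 0.75 × 0.6 × 490 × 5.656 × 274 = 341.7 kN.
Base metal shear (8 mm plate): yield φR_n = 1.0×0.6×250×8×274 = 328.8 kN; rupture φR_n = 0.75×0.6×400×8×274 = 394.6 kN; take 328.8 kN (yield).
Tension yield (gross): A_g = 86×8 = 688 mm². φR_n = 0.90 × 250 × 688 = 154.8 kN.
Governing: min(341.7, 328.8, 154.8) = 154.8 kN → gross-section yield.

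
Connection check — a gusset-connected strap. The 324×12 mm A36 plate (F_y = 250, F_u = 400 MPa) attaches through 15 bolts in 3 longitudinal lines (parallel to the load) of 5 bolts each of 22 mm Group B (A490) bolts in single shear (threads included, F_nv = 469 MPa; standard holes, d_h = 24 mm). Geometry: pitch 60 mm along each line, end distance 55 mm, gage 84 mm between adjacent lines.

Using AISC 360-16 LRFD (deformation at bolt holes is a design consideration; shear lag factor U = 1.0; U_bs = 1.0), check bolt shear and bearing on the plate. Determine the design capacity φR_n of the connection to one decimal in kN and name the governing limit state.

Bolt shear: A_b = π(22)²/4 = 380.13 mm². φR_n = 0.75 × 469 × 380.13 × 15 × 1 = 2005.7 kN.
Bearing (12 mm plate, F_u = 400 MPa): end bolts L_c = 55 − 24/2 = 43, R_n = min(1.2×43×12×400, 2.4×22×12×400) = 247.68 kN/bolt; interior L_c = 60 − 24 = 36, R_n = 207.36 kN/bolt. φR_n = 0.75 × (3×247.68 + 12×207.36) = 2423.5 kN.
Governing: min(2005.7, 2423.5) = 2005.7 kN → bolt shear.

2005.7 kN (bolt shear governs)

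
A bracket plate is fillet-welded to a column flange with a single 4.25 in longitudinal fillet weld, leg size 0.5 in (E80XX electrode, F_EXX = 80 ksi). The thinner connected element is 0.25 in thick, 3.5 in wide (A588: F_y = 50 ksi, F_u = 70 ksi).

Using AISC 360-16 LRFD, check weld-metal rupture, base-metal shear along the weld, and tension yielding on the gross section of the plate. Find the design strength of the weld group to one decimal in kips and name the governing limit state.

Weld metal: throat = 0.707×0.5 = 0.3535 in, L = 4.25 in. φR_n = 0.75 × 0.6 × 80 × 0.3535 × 4.25 = 54.1 kips.
Base metal shear (0.25 in plate): yield φR_n = 1.0×0.6×50×0.25×4.25 = 31.9 kips; rupture φR_n = 0.75×0.6×70×0.25×4.25 = 33.5 kips; take 31.9 kips (yield).
Tension yield (gross): A_g = 3.5×0.25 = 0.875 in². φR_n = 0.90 × 50 × 0.875 = 39.4 kips.
Governing: min(54.1, 31.9, 39.4) = 31.9 kips → base-metal shear.

31.9 kips (base-metal shear governs)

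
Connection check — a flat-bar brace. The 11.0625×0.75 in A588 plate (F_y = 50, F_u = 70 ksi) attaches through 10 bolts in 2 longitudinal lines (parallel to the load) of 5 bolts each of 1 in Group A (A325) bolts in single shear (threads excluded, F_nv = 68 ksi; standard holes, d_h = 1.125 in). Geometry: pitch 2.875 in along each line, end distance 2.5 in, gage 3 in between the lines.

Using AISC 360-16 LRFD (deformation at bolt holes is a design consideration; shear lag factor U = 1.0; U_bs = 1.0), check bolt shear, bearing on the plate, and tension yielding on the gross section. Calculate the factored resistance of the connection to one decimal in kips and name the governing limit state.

Bolt shear: A_b = π(1)²/4 = 0.7854 in². φR_n = 0.75 × 68 × 0.7854 × 10 × 1 = 400.6 kips.
Bearing (0.75 in plate, F_u = 70 ksi): end bolts L_c = 2.5 − 1.125/2 = 1.9375, R_n = min(1.2×1.9375×0.75×70, 2.4×1×0.75×70) = 122.06 kips/bolt; interior L_c = 2.875 − 1.125 = 1.75, R_n = 110.25 kips/bolt. φR_n = 0.75 × (2×122.06 + 8×110.25) = 844.6 kips.
Tension yield (gross): A_g = 11.0625×0.75 = 8.2969 in². φR_n = 0.90 × 50 × 8.2969 = 373.4 kips.
Governing: min(400.6, 844.6, 373.4) = 373.4 kips → gross-section yield.

373.4 kips (gross-section yield governs)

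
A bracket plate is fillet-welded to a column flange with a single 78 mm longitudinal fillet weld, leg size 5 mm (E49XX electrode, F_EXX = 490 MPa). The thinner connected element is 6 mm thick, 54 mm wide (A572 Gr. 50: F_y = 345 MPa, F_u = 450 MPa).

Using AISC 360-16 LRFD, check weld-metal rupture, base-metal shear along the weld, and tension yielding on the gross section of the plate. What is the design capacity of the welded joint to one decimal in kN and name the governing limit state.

60.8 kN (weld metal governs)

Weld metal: throat = 0.707×5 = 3.535 mm, L = 78 mm. φR_n = 0.75 × 0.6 × 490 × 3.535 × 78 = 60.8 kN.
Base metal shear (6 mm plate): yield φR_n = 1.0×0.6×345×6×78 = 96.9 kN; rupture φR_n = 0.75×0.6×450×6×78 = 94.8 kN; take 94.8 kN (rupture).
Tension yield (gross): A_g = 54×6 = 324 mm². φR_n = 0.90 × 345 × 324 = 100.6 kN.
Governing: min(60.8, 94.8, 100.6) = 60.8 kN → weld metal.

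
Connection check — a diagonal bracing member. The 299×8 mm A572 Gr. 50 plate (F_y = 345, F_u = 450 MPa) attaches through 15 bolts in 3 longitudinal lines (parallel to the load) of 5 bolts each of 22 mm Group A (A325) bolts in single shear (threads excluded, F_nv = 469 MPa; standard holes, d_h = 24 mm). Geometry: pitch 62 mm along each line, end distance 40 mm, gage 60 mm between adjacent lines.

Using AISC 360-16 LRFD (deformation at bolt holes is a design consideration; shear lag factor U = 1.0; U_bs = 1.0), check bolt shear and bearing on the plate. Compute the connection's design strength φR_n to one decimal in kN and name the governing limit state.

1749.6 kN (bearing governs)

Bolt shear: A_b = π(22)²/4 = 380.13 mm². φR_n = 0.75 × 469 × 380.13 × 15 × 1 = 2005.7 kN.
Bearing (8 mm plate, F_u = 450 MPa): end bolts L_c = 40 − 24/2 = 28, R_n = min(1.2×28×8×450, 2.4×22×8×450) = 120.96 kN/bolt; interior L_c = 62 − 24 = 38, R_n = 164.16 kN/bolt. φR_n = 0.75 × (3×120.96 + 12×164.16) = 1749.6 kN.
Governing: min(2005.7, 1749.6) = 1749.6 kN → bearing.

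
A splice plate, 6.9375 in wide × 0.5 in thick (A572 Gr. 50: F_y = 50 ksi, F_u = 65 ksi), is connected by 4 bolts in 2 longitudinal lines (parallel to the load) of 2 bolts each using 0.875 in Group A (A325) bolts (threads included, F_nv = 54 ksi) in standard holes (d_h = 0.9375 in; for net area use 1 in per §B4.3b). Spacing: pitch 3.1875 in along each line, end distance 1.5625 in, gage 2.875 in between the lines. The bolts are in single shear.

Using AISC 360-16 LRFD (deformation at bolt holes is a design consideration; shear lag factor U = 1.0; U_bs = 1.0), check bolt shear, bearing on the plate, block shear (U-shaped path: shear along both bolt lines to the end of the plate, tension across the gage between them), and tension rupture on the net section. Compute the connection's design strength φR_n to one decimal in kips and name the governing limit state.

Bolt shear: A_b = π(0.875)²/4 = 0.60132 in². φR_n = 0.75 × 54 × 0.60132 × 4 × 1 = 97.4 kips.
Bearing (0.5 in plate, F_u = 65 ksi): end bolts L_c = 1.5625 − 0.9375/2 = 1.09375, R_n = min(1.2×1.09375×0.5×65, 2.4×0.875×0.5×65) = 42.656 kips/bolt; interior L_c = 3.1875 − 0.9375 = 2.25, R_n = 68.25 kips/bolt. φR_n = 0.75 × (2×42.656 + 2×68.25) = 166.4 kips.
Block shear: shear path 2×[1.5625+1×3.1875] = 2×4.75 in, A_gv = 4.75, A_nv = 2×(4.75 − 1.5×1)×0.5 = 3.25 in²; tension across gage: (2.875 − 1×1)×0.5 = 0.9375 in². R_n = min(0.6×65×3.25, 0.6×50×4.75) + 1.0×65×0.9375 = min(126.75, 142.5) + 60.938 = 187.69 kips. φR_n = 0.75 × 187.69 = 140.8 kips.
Tension rupture (net): A_n = (6.9375 − 2×1)×0.5 = 2.4688 in² (U = 1.0, A_e = A_n). φR_n = 0.75 × 65 × 2.4688 = 120.4 kips.
Governing: min(97.4, 166.4, 140.8, 120.4) = 97.4 kips → bolt shear.

97.4 kips (bolt shear governs)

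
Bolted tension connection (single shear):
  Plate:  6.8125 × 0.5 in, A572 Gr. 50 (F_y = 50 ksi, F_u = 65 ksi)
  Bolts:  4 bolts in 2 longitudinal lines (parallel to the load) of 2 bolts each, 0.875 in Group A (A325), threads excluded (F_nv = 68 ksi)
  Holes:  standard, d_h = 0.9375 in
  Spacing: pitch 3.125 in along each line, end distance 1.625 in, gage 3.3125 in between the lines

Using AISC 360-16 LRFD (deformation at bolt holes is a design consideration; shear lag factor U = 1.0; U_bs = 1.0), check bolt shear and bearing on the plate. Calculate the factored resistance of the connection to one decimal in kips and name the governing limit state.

Bolt shear: A_b = π(0.875)²/4 = 0.60132 in². φR_n = 0.75 × 68 × 0.60132 × 4 × 1 = 122.7 kips.
Bearing (0.5 in plate, F_u = 65 ksi): end bolts L_c = 1.625 − 0.9375/2 = 1.15625, R_n = min(1.2×1.15625×0.5×65, 2.4×0.875×0.5×65) = 45.094 kips/bolt; interior L_c = 3.125 − 0.9375 = 2.1875, R_n = 68.25 kips/bolt. φR_n = 0.75 × (2×45.094 + 2×68.25) = 170.0 kips.
Governing: min(122.7, 170.0) = 122.7 kips → bolt shear.

122.7 kips (bolt shear governs)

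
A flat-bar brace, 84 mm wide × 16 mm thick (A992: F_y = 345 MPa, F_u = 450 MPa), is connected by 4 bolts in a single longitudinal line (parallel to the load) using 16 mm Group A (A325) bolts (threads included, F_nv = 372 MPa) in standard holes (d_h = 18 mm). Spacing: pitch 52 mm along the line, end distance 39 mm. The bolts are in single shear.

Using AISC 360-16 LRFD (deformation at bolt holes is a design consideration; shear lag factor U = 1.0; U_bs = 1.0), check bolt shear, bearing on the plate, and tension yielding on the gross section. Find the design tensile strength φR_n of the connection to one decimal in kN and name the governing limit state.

224.4 kN (bolt shear governs)

Bolt shear: A_b = π(16)²/4 = 201.06 mm². φR_n = 0.75 × 372 × 201.06 × 4 × 1 = 224.4 kN.
Bearing (16 mm plate, F_u = 450 MPa): end bolts L_c = 39 − 18/2 = 30, R_n = min(1.2×30×16×450, 2.4×16×16×450) = 259.2 kN/bolt; interior L_c = 52 − 18 = 34, R_n = 276.48 kN/bolt. φR_n = 0.75 × (1×259.2 + 3×276.48) = 816.5 kN.
Tension yield (gross): A_g = 84×16 = 1344 mm². φR_n = 0.90 × 345 × 1344 = 417.3 kN.
Governing: min(224.4, 816.5, 417.3) = 224.4 kN → bolt shear.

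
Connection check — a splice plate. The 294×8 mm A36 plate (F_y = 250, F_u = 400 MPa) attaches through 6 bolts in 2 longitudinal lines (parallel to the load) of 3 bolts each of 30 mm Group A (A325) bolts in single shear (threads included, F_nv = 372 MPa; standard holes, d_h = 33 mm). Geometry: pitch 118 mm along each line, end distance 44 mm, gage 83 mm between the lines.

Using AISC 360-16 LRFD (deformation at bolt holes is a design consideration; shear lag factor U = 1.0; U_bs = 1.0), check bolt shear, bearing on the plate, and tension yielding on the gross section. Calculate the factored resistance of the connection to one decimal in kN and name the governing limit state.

Bolt shear: A_b = π(30)²/4 = 706.86 mm². φR_n = 0.75 × 372 × 706.86 × 6 × 1 = 1183.3 kN.
Bearing (8 mm plate, F_u = 400 MPa): end bolts L_c = 44 − 33/2 = 27.5, R_n = min(1.2×27.5×8×400, 2.4×30×8×400) = 105.6 kN/bolt; interior L_c = 118 − 33 = 85, R_n = 230.4 kN/bolt. φR_n = 0.75 × (2×105.6 + 4×230.4) = 849.6 kN.
Tension yield (gross): A_g = 294×8 = 2352 mm². φR_n = 0.90 × 250 × 2352 = 529.2 kN.
Governing: min(1183.3, 849.6, 529.2) = 529.2 kN → gross-section yield.

529.2 kN (gross-section yield governs)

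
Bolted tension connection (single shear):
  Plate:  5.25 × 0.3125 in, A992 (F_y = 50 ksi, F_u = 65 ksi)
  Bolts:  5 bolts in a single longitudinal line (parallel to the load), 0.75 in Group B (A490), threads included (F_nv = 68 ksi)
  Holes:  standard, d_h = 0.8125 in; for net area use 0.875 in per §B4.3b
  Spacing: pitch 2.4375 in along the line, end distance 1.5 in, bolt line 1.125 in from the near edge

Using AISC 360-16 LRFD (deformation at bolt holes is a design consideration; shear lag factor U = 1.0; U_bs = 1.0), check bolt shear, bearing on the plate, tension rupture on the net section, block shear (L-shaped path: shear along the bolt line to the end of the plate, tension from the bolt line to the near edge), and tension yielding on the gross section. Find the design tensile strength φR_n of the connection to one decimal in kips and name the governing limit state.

66.7 kips (net-section rupture governs)

Bolt shear: A_b = π(0.75)²/4 = 0.44179 in². φR_n = 0.75 × 68 × 0.44179 × 5 × 1 = 112.7 kips.
Bearing (0.3125 in plate, F_u = 65 ksi): end bolts L_c = 1.5 − 0.8125/2 = 1.09375, R_n = min(1.2×1.09375×0.3125×65, 2.4×0.75×0.3125×65) = 26.66 kips/bolt; interior L_c = 2.4375 − 0.8125 = 1.625, R_n = 36.563 kips/bolt. φR_n = 0.75 × (1×26.66 + 4×36.563) = 129.7 kips.
Tension rupture (net): A_n = (5.25 − 1×0.875)×0.3125 = 1.3672 in² (U = 1.0, A_e = A_n). φR_n = 0.75 × 65 × 1.3672 = 66.7 kips.
Block shear: shear path 1×[1.5+4×2.4375] = 1×11.25 in, A_gv = 3.5156, A_nv = 1×(11.25 − 4.5×0.875)×0.3125 = 2.2852 in²; tension to near edge: (1.125 − 0.5×0.875)×0.3125 = 0.21484 in². R_n = min(0.6×65×2.2852, 0.6×50×3.5156) + 1.0×65×0.21484 = min(89.123, 105.47) + 13.965 = 103.09 kips. φR_n = 0.75 × 103.09 = 77.3 kips.
Tension yield (gross): A_g = 5.25×0.3125 = 1.6406 in². φR_n = 0.90 × 50 × 1.6406 = 73.8 kips.
Governing: min(112.7, 129.7, 66.7, 77.3, 73.8) = 66.7 kips → net-section rupture.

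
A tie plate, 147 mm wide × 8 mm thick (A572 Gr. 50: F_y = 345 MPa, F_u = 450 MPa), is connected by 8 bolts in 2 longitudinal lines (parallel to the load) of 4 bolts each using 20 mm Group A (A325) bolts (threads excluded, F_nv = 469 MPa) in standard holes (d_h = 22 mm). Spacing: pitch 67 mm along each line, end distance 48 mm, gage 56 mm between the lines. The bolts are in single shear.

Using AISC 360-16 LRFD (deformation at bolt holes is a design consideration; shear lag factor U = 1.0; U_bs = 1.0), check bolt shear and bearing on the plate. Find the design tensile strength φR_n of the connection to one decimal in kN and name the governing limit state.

Bolt shear: A_b = π(20)²/4 = 314.16 mm². φR_n = 0.75 × 469 × 314.16 × 8 × 1 = 884.0 kN.
Bearing (8 mm plate, F_u = 450 MPa): end bolts L_c = 48 − 22/2 = 37, R_n = min(1.2×37×8×450, 2.4×20×8×450) = 159.84 kN/bolt; interior L_c = 67 − 22 = 45, R_n = 172.8 kN/bolt. φR_n = 0.75 × (2×159.84 + 6×172.8) = 1017.4 kN.
Governing: min(884.0, 1017.4) = 884.0 kN → bolt shear.

884.0 kN (bolt shear governs)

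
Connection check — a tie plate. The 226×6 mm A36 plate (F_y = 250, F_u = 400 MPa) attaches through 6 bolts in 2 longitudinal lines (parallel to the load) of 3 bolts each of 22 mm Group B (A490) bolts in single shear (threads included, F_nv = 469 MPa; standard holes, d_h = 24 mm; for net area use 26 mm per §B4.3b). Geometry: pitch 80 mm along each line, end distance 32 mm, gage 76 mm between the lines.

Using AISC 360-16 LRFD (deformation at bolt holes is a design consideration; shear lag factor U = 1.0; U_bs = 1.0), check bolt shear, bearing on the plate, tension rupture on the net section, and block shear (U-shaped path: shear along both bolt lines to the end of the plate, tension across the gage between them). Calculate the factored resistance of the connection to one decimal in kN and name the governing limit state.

Bolt shear: A_b = π(22)²/4 = 380.13 mm². φR_n = 0.75 × 469 × 380.13 × 6 × 1 = 802.3 kN.
Bearing (6 mm plate, F_u = 400 MPa): end bolts L_c = 32 − 24/2 = 20, R_n = min(1.2×20×6×400, 2.4×22×6×400) = 57.6 kN/bolt; interior L_c = 80 − 24 = 56, R_n = 126.72 kN/bolt. φR_n = 0.75 × (2×57.6 + 4×126.72) = 466.6 kN.
Tension rupture (net): A_n = (226 − 2×26)×6 = 1044 mm² (U = 1.0, A_e = A_n). φR_n = 0.75 × 400 × 1044 = 313.2 kN.
Block shear: shear path 2×[32+2×80] = 2×192 mm, A_gv = 2304, A_nv = 2×(192 − 2.5×26)×6 = 1524 mm²; tension across gage: (76 − 1×26)×6 = 300 mm². R_n = min(0.6×400×1524, 0.6×250×2304) + 1.0×400×300 = min(365.76, 345.6) + 120 = 465.6 kN. φR_n = 0.75 × 465.6 = 349.2 kN.
Governing: min(802.3, 466.6, 313.2, 349.2) = 313.2 kN → net-section rupture.

313.2 kN (net-section rupture governs)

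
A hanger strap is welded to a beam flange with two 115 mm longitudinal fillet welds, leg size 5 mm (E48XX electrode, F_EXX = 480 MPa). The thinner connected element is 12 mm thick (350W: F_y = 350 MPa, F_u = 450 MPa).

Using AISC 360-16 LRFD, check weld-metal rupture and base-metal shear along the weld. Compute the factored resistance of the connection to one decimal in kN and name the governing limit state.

175.6 kN (weld metal governs)

Weld metal: throat = 0.707×5 = 3.535 mm, L = 2×115 = 230 mm. φR_n = 0.75 × 0.6 × 480 × 3.535 × 230 = 175.6 kN.
Base metal shear (12 mm plate): yield φR_n = 1.0×0.6×350×12×230 = 579.6 kN; rupture φR_n = 0.75×0.6×450×12×230 = 558.9 kN; take 558.9 kN (rupture).
Governing: min(175.6, 558.9) = 175.6 kN → weld metal.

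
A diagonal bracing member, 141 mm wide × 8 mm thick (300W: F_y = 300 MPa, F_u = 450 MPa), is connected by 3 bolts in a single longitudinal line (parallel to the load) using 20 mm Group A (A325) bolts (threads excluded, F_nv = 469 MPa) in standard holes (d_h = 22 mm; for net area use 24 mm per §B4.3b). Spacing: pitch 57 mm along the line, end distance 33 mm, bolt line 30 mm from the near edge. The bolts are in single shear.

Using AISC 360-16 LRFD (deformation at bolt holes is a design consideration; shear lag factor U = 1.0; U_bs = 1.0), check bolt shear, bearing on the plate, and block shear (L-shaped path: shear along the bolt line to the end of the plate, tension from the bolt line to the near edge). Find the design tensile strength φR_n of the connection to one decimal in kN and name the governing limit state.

189.5 kN (block shear governs)

Bolt shear: A_b = π(20)²/4 = 314.16 mm². φR_n = 0.75 × 469 × 314.16 × 3 × 1 = 331.5 kN.
Bearing (8 mm plate, F_u = 450 MPa): end bolts L_c = 33 − 22/2 = 22, R_n = min(1.2×22×8×450, 2.4×20×8×450) = 95.04 kN/bolt; interior L_c = 57 − 22 = 35, R_n = 151.2 kN/bolt. φR_n = 0.75 × (1×95.04 + 2×151.2) = 298.1 kN.
Block shear: shear path 1×[33+2×57] = 1×147 mm, A_gv = 1176, A_nv = 1×(147 − 2.5×24)×8 = 696 mm²; tension to near edge: (30 − 0.5×24)×8 = 144 mm². R_n = min(0.6×450×696, 0.6×300×1176) + 1.0×450×144 = min(187.92, 211.68) + 64.8 = 252.72 kN. φR_n = 0.75 × 252.72 = 189.5 kN.
Governing: min(331.5, 298.1, 189.5) = 189.5 kN → block shear.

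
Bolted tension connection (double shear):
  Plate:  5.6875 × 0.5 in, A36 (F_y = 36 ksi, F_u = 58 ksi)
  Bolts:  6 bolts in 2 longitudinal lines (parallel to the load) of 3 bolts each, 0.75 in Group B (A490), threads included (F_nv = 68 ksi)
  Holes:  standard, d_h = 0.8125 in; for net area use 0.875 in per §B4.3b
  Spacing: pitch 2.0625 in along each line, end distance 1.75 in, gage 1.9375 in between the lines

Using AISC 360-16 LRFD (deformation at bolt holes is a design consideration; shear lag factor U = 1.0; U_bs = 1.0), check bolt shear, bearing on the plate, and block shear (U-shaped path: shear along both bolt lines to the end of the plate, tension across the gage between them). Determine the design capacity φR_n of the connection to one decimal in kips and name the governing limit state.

Bolt shear: A_b = π(0.75)²/4 = 0.44179 in². φR_n = 0.75 × 68 × 0.44179 × 6 × 2 = 270.4 kips.
Bearing (0.5 in plate, F_u = 58 ksi): end bolts L_c = 1.75 − 0.8125/2 = 1.34375, R_n = min(1.2×1.34375×0.5×58, 2.4×0.75×0.5×58) = 46.763 kips/bolt; interior L_c = 2.0625 − 0.8125 = 1.25, R_n = 43.5 kips/bolt. φR_n = 0.75 × (2×46.763 + 4×43.5) = 200.6 kips.
Block shear: shear path 2×[1.75+2×2.0625] = 2×5.875 in, A_gv = 5.875, A_nv = 2×(5.875 − 2.5×0.875)×0.5 = 3.6875 in²; tension across gage: (1.9375 − 1×0.875)×0.5 = 0.53125 in². R_n = min(0.6×58×3.6875, 0.6×36×5.875) + 1.0×58×0.53125 = min(128.33, 126.9) + 30.813 = 157.71 kips. φR_n = 0.75 × 157.71 = 118.3 kips.
Governing: min(270.4, 200.6, 118.3) = 118.3 kips → block shear.

118.3 kips (block shear governs)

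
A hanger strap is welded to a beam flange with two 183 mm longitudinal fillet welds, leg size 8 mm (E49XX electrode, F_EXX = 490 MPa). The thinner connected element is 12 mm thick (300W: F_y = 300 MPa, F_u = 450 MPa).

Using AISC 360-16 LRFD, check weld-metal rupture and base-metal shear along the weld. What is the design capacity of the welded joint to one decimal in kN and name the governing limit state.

456.5 kN (weld metal governs)

Weld metal: throat = 0.707×8 = 5.656 mm, L = 2×183 = 366 mm. φR_n = 0.75 × 0.6 × 490 × 5.656 × 366 = 456.5 kN.
Base metal shear (12 mm plate): yield φR_n = 1.0×0.6×300×12×366 = 790.6 kN; rupture φR_n = 0.75×0.6×450×12×366 = 889.4 kN; take 790.6 kN (yield).
Governing: min(456.5, 790.6) = 456.5 kN → weld metal.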